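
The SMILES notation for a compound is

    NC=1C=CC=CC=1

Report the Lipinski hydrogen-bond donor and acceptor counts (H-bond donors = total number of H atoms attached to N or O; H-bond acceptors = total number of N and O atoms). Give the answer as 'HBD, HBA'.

2, 1

Donors: find every N or O and count the H atoms it carries.
  atom 1 (N): bond orders sum to 1 → 2 H
Lipinski HBD = 2.
Acceptors: N atoms = 1, O atoms = 0 → HBA = 1.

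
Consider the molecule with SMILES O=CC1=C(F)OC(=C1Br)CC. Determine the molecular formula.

Walk through each heavy atom and fill implicit hydrogens from standard valence (C 4, N 3, O 2, S 2, halogen 1):
  atom 1: O, bond orders sum to 2 (valence 2) → 0 H
  atom 2: C, bond orders sum to 3 (valence 4) → 1 H
  atom 3: C, bond orders sum to 4 (valence 4) → 0 H
  atom 4: C, bond orders sum to 4 (valence 4) → 0 H
  atom 5: F (halogen, monovalent) → 0 H
  atom 6: O, bond orders sum to 2 (valence 2) → 0 H
  atom 7: C, bond orders sum to 4 (valence 4) → 0 H
  atom 8: C, bond orders sum to 4 (valence 4) → 0 H
  atom 9: Br (halogen, monovalent) → 0 H
  atom 10: C, bond orders sum to 2 (valence 4) → 2 H
  atom 11: C, bond orders sum to 1 (valence 4) → 3 H
Totals → C:7, H:6, Br:1, F:1, O:2.

C7H6BrFO2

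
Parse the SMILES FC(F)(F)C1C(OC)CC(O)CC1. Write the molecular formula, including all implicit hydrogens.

C8H13F3O2

Walk through each heavy atom and fill implicit hydrogens from standard valence (C 4, N 3, O 2, S 2, halogen 1):
  atom 1: F (halogen, monovalent) → 0 H
  atom 2: C, bond orders sum to 4 (valence 4) → 0 H
  atom 3: F (halogen, monovalent) → 0 H
  atom 4: F (halogen, monovalent) → 0 H
  atom 5: C, bond orders sum to 3 (valence 4) → 1 H
  atom 6: C, bond orders sum to 3 (valence 4) → 1 H
  atom 7: O, bond orders sum to 2 (valence 2) → 0 H
  atom 8: C, bond orders sum to 1 (valence 4) → 3 H
  atom 9: C, bond orders sum to 2 (valence 4) → 2 H
  atom 10: C, bond orders sum to 3 (valence 4) → 1 H
  atom 11: O, bond orders sum to 1 (valence 2) → 1 H
  atom 12: C, bond orders sum to 2 (valence 4) → 2 H
  atom 13: C, bond orders sum to 2 (valence 4) → 2 H
Totals → C:8, H:13, F:3, O:2.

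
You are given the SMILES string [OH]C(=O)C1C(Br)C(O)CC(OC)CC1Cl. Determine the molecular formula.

Walk through each heavy atom and fill implicit hydrogens from standard valence (C 4, N 3, O 2, S 2, halogen 1):
  atom 1: O with explicit H count 1
  atom 2: C, bond orders sum to 4 (valence 4) → 0 H
  atom 3: O, bond orders sum to 2 (valence 2) → 0 H
  atom 4: C, bond orders sum to 3 (valence 4) → 1 H
  atom 5: C, bond orders sum to 3 (valence 4) → 1 H
  atom 6: Br (halogen, monovalent) → 0 H
  atom 7: C, bond orders sum to 3 (valence 4) → 1 H
  atom 8: O, bond orders sum to 1 (valence 2) → 1 H
  atom 9: C, bond orders sum to 2 (valence 4) → 2 H
  atom 10: C, bond orders sum to 3 (valence 4) → 1 H
  atom 11: O, bond orders sum to 2 (valence 2) → 0 H
  atom 12: C, bond orders sum to 1 (valence 4) → 3 H
  atom 13: C, bond orders sum to 2 (valence 4) → 2 H
  atom 14: C, bond orders sum to 3 (valence 4) → 1 H
  atom 15: Cl (halogen, monovalent) → 0 H
Totals → C:9, H:14, Br:1, Cl:1, O:4.

C9H14BrClO4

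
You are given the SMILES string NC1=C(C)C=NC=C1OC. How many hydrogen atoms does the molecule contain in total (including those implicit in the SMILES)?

Walk through each heavy atom and fill implicit hydrogens from standard valence (C 4, N 3, O 2, S 2, halogen 1):
  atom 1: N, bond orders sum to 1 (valence 3) → 2 H
  atom 2: C, bond orders sum to 4 (valence 4) → 0 H
  atom 3: C, bond orders sum to 4 (valence 4) → 0 H
  atom 4: C, bond orders sum to 1 (valence 4) → 3 H
  atom 5: C, bond orders sum to 3 (valence 4) → 1 H
  atom 6: N, bond orders sum to 3 (valence 3) → 0 H
  atom 7: C, bond orders sum to 3 (valence 4) → 1 H
  atom 8: C, bond orders sum to 4 (valence 4) → 0 H
  atom 9: O, bond orders sum to 2 (valence 2) → 0 H
  atom 10: C, bond orders sum to 1 (valence 4) → 3 H
Total hydrogens: 10.

10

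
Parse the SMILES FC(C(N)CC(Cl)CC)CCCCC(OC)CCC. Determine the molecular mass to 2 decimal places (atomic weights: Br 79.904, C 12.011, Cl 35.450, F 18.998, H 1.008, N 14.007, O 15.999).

295.87 g/mol

First, the molecular formula is C15H31ClFNO (counting implicit H from valence).
  C: 15 × 12.011 = 180.165
  Cl: 1 × 35.450 = 35.450
  F: 1 × 18.998 = 18.998
  H: 31 × 1.008 = 31.248
  N: 1 × 14.007 = 14.007
  O: 1 × 15.999 = 15.999
Sum: 15×12.011 + 1×35.450 + 1×18.998 + 31×1.008 + 1×14.007 + 1×15.999 = 295.867 → 295.87 g/mol.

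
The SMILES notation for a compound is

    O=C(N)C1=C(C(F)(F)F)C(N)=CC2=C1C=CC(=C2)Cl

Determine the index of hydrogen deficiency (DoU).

Degree of unsaturation = (number of rings) + (number of π bonds).
Ring closures in the SMILES: 2.
π bonds: 6 double bonds (each 1 DoU) → 6 DoU from unsaturation.
Total DoU = 2 + 6 = 8.

8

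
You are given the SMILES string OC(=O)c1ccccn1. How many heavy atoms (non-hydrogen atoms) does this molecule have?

9

Every atom symbol written in the SMILES (organic subset) is one heavy atom; implicit H are not written.
Heavy atoms by element → C:6, N:1, O:2.
Total: 9.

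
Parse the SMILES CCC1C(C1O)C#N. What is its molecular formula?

Walk through each heavy atom and fill implicit hydrogens from standard valence (C 4, N 3, O 2, S 2, halogen 1):
  atom 1: C, bond orders sum to 1 (valence 4) → 3 H
  atom 2: C, bond orders sum to 2 (valence 4) → 2 H
  atom 3: C, bond orders sum to 3 (valence 4) → 1 H
  atom 4: C, bond orders sum to 3 (valence 4) → 1 H
  atom 5: C, bond orders sum to 3 (valence 4) → 1 H
  atom 6: O, bond orders sum to 1 (valence 2) → 1 H
  atom 7: C, bond orders sum to 4 (valence 4) → 0 H
  atom 8: N, bond orders sum to 3 (valence 3) → 0 H
Totals → C:6, H:9, N:1, O:1.

C6H9NO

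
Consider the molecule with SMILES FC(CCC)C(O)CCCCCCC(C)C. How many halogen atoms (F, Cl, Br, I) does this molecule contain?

Halogen atoms appear at heavy-atom position 1 (1×F).
Other groups present: 1 hydroxyl.
Halogen count: 1.

1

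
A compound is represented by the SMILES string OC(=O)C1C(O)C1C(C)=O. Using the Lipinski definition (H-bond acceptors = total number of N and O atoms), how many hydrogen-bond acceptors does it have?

N atoms: 0; O atoms: 4.
Lipinski HBA = 0 + 4 = 4.

4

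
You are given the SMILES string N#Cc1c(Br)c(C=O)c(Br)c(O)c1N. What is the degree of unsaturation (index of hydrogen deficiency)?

Molecular formula: C8H4Br2N2O2.
DoU = (2C + 2 + N − H − X) / 2, where X is the halogen count and O/S are ignored.
    = (2·8 + 2 + 2 − 4 − 2) / 2 = 14 / 2 = 7.

7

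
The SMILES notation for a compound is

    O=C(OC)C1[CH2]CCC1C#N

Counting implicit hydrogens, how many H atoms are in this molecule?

Walk through each heavy atom and fill implicit hydrogens from standard valence (C 4, N 3, O 2, S 2, halogen 1):
  atom 1: O, bond orders sum to 2 (valence 2) → 0 H
  atom 2: C, bond orders sum to 4 (valence 4) → 0 H
  atom 3: O, bond orders sum to 2 (valence 2) → 0 H
  atom 4: C, bond orders sum to 1 (valence 4) → 3 H
  atom 5: C, bond orders sum to 3 (valence 4) → 1 H
  atom 6: C with explicit H count 2
  atom 7: C, bond orders sum to 2 (valence 4) → 2 H
  atom 8: C, bond orders sum to 2 (valence 4) → 2 H
  atom 9: C, bond orders sum to 3 (valence 4) → 1 H
  atom 10: C, bond orders sum to 4 (valence 4) → 0 H
  atom 11: N, bond orders sum to 3 (valence 3) → 0 H
Total hydrogens: 11.

11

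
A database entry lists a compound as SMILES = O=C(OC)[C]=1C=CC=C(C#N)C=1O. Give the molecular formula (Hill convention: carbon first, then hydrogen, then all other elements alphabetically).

Walk through each heavy atom and fill implicit hydrogens from standard valence (C 4, N 3, O 2, S 2, halogen 1):
  atom 1: O, bond orders sum to 2 (valence 2) → 0 H
  atom 2: C, bond orders sum to 4 (valence 4) → 0 H
  atom 3: O, bond orders sum to 2 (valence 2) → 0 H
  atom 4: C, bond orders sum to 1 (valence 4) → 3 H
  atom 5: C with explicit H count 0
  atom 6: C, bond orders sum to 3 (valence 4) → 1 H
  atom 7: C, bond orders sum to 3 (valence 4) → 1 H
  atom 8: C, bond orders sum to 3 (valence 4) → 1 H
  atom 9: C, bond orders sum to 4 (valence 4) → 0 H
  atom 10: C, bond orders sum to 4 (valence 4) → 0 H
  atom 11: N, bond orders sum to 3 (valence 3) → 0 H
  atom 12: C, bond orders sum to 4 (valence 4) → 0 H
  atom 13: O, bond orders sum to 1 (valence 2) → 1 H
Totals → C:9, H:7, N:1, O:3.

C9H7NO3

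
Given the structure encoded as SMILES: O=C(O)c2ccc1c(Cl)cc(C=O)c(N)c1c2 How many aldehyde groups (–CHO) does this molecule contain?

1

The aldehyde motif appears at heavy-atom position 12 in the SMILES.
Other groups present: 1 carboxylic acid, 1 primary amine.
Aldehyde count: 1.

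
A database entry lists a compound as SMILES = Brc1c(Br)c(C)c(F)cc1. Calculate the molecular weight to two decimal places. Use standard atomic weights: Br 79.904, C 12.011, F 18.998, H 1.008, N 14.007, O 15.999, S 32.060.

267.92 g/mol

First, the molecular formula is C7H5Br2F (counting implicit H from valence).
  Br: 2 × 79.904 = 159.808
  C: 7 × 12.011 = 84.077
  F: 1 × 18.998 = 18.998
  H: 5 × 1.008 = 5.040
Sum: 2×79.904 + 7×12.011 + 1×18.998 + 5×1.008 = 267.923 → 267.92 g/mol.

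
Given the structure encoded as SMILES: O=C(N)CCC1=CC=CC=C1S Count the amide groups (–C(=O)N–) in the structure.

1

The amide motif appears at heavy-atom position 2 in the SMILES.
Other groups present: 1 thiol.
Amide count: 1.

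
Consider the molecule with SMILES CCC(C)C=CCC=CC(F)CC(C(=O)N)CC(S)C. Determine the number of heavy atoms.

Every atom symbol written in the SMILES (organic subset) is one heavy atom; implicit H are not written.
Heavy atoms by element → C:16, F:1, N:1, O:1, S:1.
Total: 20.

20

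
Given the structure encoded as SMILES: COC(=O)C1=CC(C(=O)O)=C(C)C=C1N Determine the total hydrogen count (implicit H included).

11

Walk through each heavy atom and fill implicit hydrogens from standard valence (C 4, N 3, O 2, S 2, halogen 1):
  atom 1: C, bond orders sum to 1 (valence 4) → 3 H
  atom 2: O, bond orders sum to 2 (valence 2) → 0 H
  atom 3: C, bond orders sum to 4 (valence 4) → 0 H
  atom 4: O, bond orders sum to 2 (valence 2) → 0 H
  atom 5: C, bond orders sum to 4 (valence 4) → 0 H
  atom 6: C, bond orders sum to 3 (valence 4) → 1 H
  atom 7: C, bond orders sum to 4 (valence 4) → 0 H
  atom 8: C, bond orders sum to 4 (valence 4) → 0 H
  atom 9: O, bond orders sum to 2 (valence 2) → 0 H
  atom 10: O, bond orders sum to 1 (valence 2) → 1 H
  atom 11: C, bond orders sum to 4 (valence 4) → 0 H
  atom 12: C, bond orders sum to 1 (valence 4) → 3 H
  atom 13: C, bond orders sum to 3 (valence 4) → 1 H
  atom 14: C, bond orders sum to 4 (valence 4) → 0 H
  atom 15: N, bond orders sum to 1 (valence 3) → 2 H
Total hydrogens: 11.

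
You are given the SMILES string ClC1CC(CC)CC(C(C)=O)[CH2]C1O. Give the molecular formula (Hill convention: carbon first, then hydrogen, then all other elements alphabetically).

Walk through each heavy atom and fill implicit hydrogens from standard valence (C 4, N 3, O 2, S 2, halogen 1):
  atom 1: Cl (halogen, monovalent) → 0 H
  atom 2: C, bond orders sum to 3 (valence 4) → 1 H
  atom 3: C, bond orders sum to 2 (valence 4) → 2 H
  atom 4: C, bond orders sum to 3 (valence 4) → 1 H
  atom 5: C, bond orders sum to 2 (valence 4) → 2 H
  atom 6: C, bond orders sum to 1 (valence 4) → 3 H
  atom 7: C, bond orders sum to 2 (valence 4) → 2 H
  atom 8: C, bond orders sum to 3 (valence 4) → 1 H
  atom 9: C, bond orders sum to 4 (valence 4) → 0 H
  atom 10: C, bond orders sum to 1 (valence 4) → 3 H
  atom 11: O, bond orders sum to 2 (valence 2) → 0 H
  atom 12: C with explicit H count 2
  atom 13: C, bond orders sum to 3 (valence 4) → 1 H
  atom 14: O, bond orders sum to 1 (valence 2) → 1 H
Totals → C:11, H:19, Cl:1, O:2.
In Hill order: C11H19ClO2.

C11H19ClO2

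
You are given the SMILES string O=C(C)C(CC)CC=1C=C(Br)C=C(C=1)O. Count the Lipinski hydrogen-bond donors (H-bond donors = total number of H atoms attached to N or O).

1

Donors: find every N or O and count the H atoms it carries.
  atom 1 (O): bond orders sum to 2 → 0 H
  atom 15 (O): bond orders sum to 1 → 1 H
Lipinski HBD = 1.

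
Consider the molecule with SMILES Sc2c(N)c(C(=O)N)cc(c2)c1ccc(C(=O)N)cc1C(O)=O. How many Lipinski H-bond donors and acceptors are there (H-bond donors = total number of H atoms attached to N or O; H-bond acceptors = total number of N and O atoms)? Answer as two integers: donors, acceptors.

7, 7

Donors: find every N or O and count the H atoms it carries.
  atom 4 (N): bond orders sum to 1 → 2 H
  atom 7 (O): bond orders sum to 2 → 0 H
  atom 8 (N): bond orders sum to 1 → 2 H
  atom 17 (O): bond orders sum to 2 → 0 H
  atom 18 (N): bond orders sum to 1 → 2 H
  atom 22 (O): bond orders sum to 1 → 1 H
  atom 23 (O): bond orders sum to 2 → 0 H
Lipinski HBD = 7.
Acceptors: N atoms = 3, O atoms = 4 → HBA = 7.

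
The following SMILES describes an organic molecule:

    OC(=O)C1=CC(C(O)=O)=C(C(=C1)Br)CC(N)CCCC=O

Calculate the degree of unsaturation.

Degree of unsaturation = (number of rings) + (number of π bonds).
Ring closures in the SMILES: 1.
π bonds: 6 double bonds (each 1 DoU) → 6 DoU from unsaturation.
Total DoU = 1 + 6 = 7.

7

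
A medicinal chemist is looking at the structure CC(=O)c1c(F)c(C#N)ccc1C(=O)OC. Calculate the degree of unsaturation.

8

Molecular formula: C11H8FNO3.
DoU = (2C + 2 + N − H − X) / 2, where X is the halogen count and O/S are ignored.
    = (2·11 + 2 + 1 − 8 − 1) / 2 = 16 / 2 = 8.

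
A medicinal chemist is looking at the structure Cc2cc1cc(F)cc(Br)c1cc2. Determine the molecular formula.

Walk through each heavy atom and fill implicit hydrogens from standard valence (C 4, N 3, O 2, S 2, halogen 1); for lowercase aromatic atoms, an aromatic c carries 1 H when it has two neighbours and 0 H with three, and aromatic n carries 0 H:
  atom 1: C, bond orders sum to 1 (valence 4) → 3 H
  atom 2: aromatic c, 3 neighbours → 0 H
  atom 3: aromatic c, 2 neighbours → 1 H
  atom 4: aromatic c, 3 neighbours → 0 H
  atom 5: aromatic c, 2 neighbours → 1 H
  atom 6: aromatic c, 3 neighbours → 0 H
  atom 7: F (halogen, monovalent) → 0 H
  atom 8: aromatic c, 2 neighbours → 1 H
  atom 9: aromatic c, 3 neighbours → 0 H
  atom 10: Br (halogen, monovalent) → 0 H
  atom 11: aromatic c, 3 neighbours → 0 H
  atom 12: aromatic c, 2 neighbours → 1 H
  atom 13: aromatic c, 2 neighbours → 1 H
Totals → C:11, H:8, Br:1, F:1.

C11H8BrF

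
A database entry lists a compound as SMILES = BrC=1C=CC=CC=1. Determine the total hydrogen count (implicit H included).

Walk through each heavy atom and fill implicit hydrogens from standard valence (C 4, N 3, O 2, S 2, halogen 1):
  atom 1: Br (halogen, monovalent) → 0 H
  atom 2: C, bond orders sum to 4 (valence 4) → 0 H
  atom 3: C, bond orders sum to 3 (valence 4) → 1 H
  atom 4: C, bond orders sum to 3 (valence 4) → 1 H
  atom 5: C, bond orders sum to 3 (valence 4) → 1 H
  atom 6: C, bond orders sum to 3 (valence 4) → 1 H
  atom 7: C, bond orders sum to 3 (valence 4) → 1 H
Total hydrogens: 5.

5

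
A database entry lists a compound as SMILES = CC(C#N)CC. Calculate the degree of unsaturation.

Degree of unsaturation = (number of rings) + (number of π bonds).
Ring closures in the SMILES: 0.
π bonds: 1 triple bond (each 2 DoU) → 2 DoU from unsaturation.
Total DoU = 0 + 2 = 2.

2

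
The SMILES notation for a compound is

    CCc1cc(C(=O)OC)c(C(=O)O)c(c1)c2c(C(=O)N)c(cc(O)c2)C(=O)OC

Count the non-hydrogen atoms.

29

Every atom symbol written in the SMILES (organic subset) is one heavy atom; implicit H are not written.
Heavy atoms by element → C:20, N:1, O:8.
Total: 29.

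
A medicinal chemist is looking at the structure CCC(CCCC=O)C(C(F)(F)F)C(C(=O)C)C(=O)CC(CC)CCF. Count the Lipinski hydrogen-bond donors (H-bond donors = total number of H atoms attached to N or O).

0

Donors: find every N or O and count the H atoms it carries.
  atom 8 (O): bond orders sum to 2 → 0 H
  atom 16 (O): bond orders sum to 2 → 0 H
  atom 19 (O): bond orders sum to 2 → 0 H
Lipinski HBD = 0.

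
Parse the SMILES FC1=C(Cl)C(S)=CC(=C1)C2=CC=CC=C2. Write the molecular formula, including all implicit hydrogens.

C12H8ClFS

Walk through each heavy atom and fill implicit hydrogens from standard valence (C 4, N 3, O 2, S 2, halogen 1):
  atom 1: F (halogen, monovalent) → 0 H
  atom 2: C, bond orders sum to 4 (valence 4) → 0 H
  atom 3: C, bond orders sum to 4 (valence 4) → 0 H
  atom 4: Cl (halogen, monovalent) → 0 H
  atom 5: C, bond orders sum to 4 (valence 4) → 0 H
  atom 6: S, bond orders sum to 1 (valence 2) → 1 H
  atom 7: C, bond orders sum to 3 (valence 4) → 1 H
  atom 8: C, bond orders sum to 4 (valence 4) → 0 H
  atom 9: C, bond orders sum to 3 (valence 4) → 1 H
  atom 10: C, bond orders sum to 4 (valence 4) → 0 H
  atom 11: C, bond orders sum to 3 (valence 4) → 1 H
  atom 12: C, bond orders sum to 3 (valence 4) → 1 H
  atom 13: C, bond orders sum to 3 (valence 4) → 1 H
  atom 14: C, bond orders sum to 3 (valence 4) → 1 H
  atom 15: C, bond orders sum to 3 (valence 4) → 1 H
Totals → C:12, H:8, Cl:1, F:1, S:1.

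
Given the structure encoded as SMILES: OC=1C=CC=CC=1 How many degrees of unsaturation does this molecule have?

Degree of unsaturation = (number of rings) + (number of π bonds).
Ring closures in the SMILES: 1.
π bonds: 3 double bonds (each 1 DoU) → 3 DoU from unsaturation.
Total DoU = 1 + 3 = 4.

4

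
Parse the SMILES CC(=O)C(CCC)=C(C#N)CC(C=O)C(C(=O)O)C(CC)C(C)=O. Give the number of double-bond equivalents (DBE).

Molecular formula: C18H25NO5.
DoU = (2C + 2 + N − H − X) / 2, where X is the halogen count and O/S are ignored.
    = (2·18 + 2 + 1 − 25 − 0) / 2 = 14 / 2 = 7.

7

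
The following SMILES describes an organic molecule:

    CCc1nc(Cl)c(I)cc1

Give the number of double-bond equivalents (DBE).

Molecular formula: C7H7ClIN.
DoU = (2C + 2 + N − H − X) / 2, where X is the halogen count and O/S are ignored.
    = (2·7 + 2 + 1 − 7 − 2) / 2 = 8 / 2 = 4.

4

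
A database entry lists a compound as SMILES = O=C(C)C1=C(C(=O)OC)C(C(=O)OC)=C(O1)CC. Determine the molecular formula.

Walk through each heavy atom and fill implicit hydrogens from standard valence (C 4, N 3, O 2, S 2, halogen 1):
  atom 1: O, bond orders sum to 2 (valence 2) → 0 H
  atom 2: C, bond orders sum to 4 (valence 4) → 0 H
  atom 3: C, bond orders sum to 1 (valence 4) → 3 H
  atom 4: C, bond orders sum to 4 (valence 4) → 0 H
  atom 5: C, bond orders sum to 4 (valence 4) → 0 H
  atom 6: C, bond orders sum to 4 (valence 4) → 0 H
  atom 7: O, bond orders sum to 2 (valence 2) → 0 H
  atom 8: O, bond orders sum to 2 (valence 2) → 0 H
  atom 9: C, bond orders sum to 1 (valence 4) → 3 H
  atom 10: C, bond orders sum to 4 (valence 4) → 0 H
  atom 11: C, bond orders sum to 4 (valence 4) → 0 H
  atom 12: O, bond orders sum to 2 (valence 2) → 0 H
  atom 13: O, bond orders sum to 2 (valence 2) → 0 H
  atom 14: C, bond orders sum to 1 (valence 4) → 3 H
  atom 15: C, bond orders sum to 4 (valence 4) → 0 H
  atom 16: O, bond orders sum to 2 (valence 2) → 0 H
  atom 17: C, bond orders sum to 2 (valence 4) → 2 H
  atom 18: C, bond orders sum to 1 (valence 4) → 3 H
Totals → C:12, H:14, O:6.

C12H14O6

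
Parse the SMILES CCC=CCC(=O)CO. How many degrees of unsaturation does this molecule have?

2

Degree of unsaturation = (number of rings) + (number of π bonds).
Ring closures in the SMILES: 0.
π bonds: 2 double bonds (each 1 DoU) → 2 DoU from unsaturation.
Total DoU = 0 + 2 = 2.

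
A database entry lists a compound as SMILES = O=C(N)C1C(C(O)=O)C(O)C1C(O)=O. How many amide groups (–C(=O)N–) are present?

1

The amide motif appears at heavy-atom position 2 in the SMILES.
Other groups present: 2 carboxylic acid, 1 hydroxyl.
Amide count: 1.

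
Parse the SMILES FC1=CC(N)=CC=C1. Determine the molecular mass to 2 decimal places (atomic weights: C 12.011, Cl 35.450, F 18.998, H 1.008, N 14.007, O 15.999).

First, the molecular formula is C6H6FN (counting implicit H from valence).
  C: 6 × 12.011 = 72.066
  F: 1 × 18.998 = 18.998
  H: 6 × 1.008 = 6.048
  N: 1 × 14.007 = 14.007
Sum: 6×12.011 + 1×18.998 + 6×1.008 + 1×14.007 = 111.119 → 111.12 g/mol.

111.12 g/mol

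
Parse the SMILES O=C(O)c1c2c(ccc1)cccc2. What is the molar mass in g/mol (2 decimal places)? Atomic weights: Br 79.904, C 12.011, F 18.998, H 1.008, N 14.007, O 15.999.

First, the molecular formula is C11H8O2 (counting implicit H from valence).
  C: 11 × 12.011 = 132.121
  H: 8 × 1.008 = 8.064
  O: 2 × 15.999 = 31.998
Sum: 11×12.011 + 8×1.008 + 2×15.999 = 172.183 → 172.18 g/mol.

172.18 g/mol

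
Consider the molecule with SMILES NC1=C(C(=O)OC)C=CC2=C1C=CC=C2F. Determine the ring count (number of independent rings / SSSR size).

In SMILES, each pair of matching ring-closure digits denotes one ring-closing bond; the number of such bonds equals the number of independent rings.
Ring-closure bonds here: 2.

2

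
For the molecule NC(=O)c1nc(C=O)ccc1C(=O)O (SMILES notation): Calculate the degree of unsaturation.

Molecular formula: C8H6N2O4.
DoU = (2C + 2 + N − H − X) / 2, where X is the halogen count and O/S are ignored.
    = (2·8 + 2 + 2 − 6 − 0) / 2 = 14 / 2 = 7.

7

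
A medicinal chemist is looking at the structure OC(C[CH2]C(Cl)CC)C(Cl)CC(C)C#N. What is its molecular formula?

Walk through each heavy atom and fill implicit hydrogens from standard valence (C 4, N 3, O 2, S 2, halogen 1):
  atom 1: O, bond orders sum to 1 (valence 2) → 1 H
  atom 2: C, bond orders sum to 3 (valence 4) → 1 H
  atom 3: C, bond orders sum to 2 (valence 4) → 2 H
  atom 4: C with explicit H count 2
  atom 5: C, bond orders sum to 3 (valence 4) → 1 H
  atom 6: Cl (halogen, monovalent) → 0 H
  atom 7: C, bond orders sum to 2 (valence 4) → 2 H
  atom 8: C, bond orders sum to 1 (valence 4) → 3 H
  atom 9: C, bond orders sum to 3 (valence 4) → 1 H
  atom 10: Cl (halogen, monovalent) → 0 H
  atom 11: C, bond orders sum to 2 (valence 4) → 2 H
  atom 12: C, bond orders sum to 3 (valence 4) → 1 H
  atom 13: C, bond orders sum to 1 (valence 4) → 3 H
  atom 14: C, bond orders sum to 4 (valence 4) → 0 H
  atom 15: N, bond orders sum to 3 (valence 3) → 0 H
Totals → C:11, H:19, Cl:2, N:1, O:1.

C11H19Cl2NO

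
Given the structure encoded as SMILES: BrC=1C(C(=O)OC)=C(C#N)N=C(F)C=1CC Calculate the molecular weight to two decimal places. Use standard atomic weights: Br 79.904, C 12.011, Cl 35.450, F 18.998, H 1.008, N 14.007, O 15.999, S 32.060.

First, the molecular formula is C10H8BrFN2O2 (counting implicit H from valence).
  Br: 1 × 79.904 = 79.904
  C: 10 × 12.011 = 120.110
  F: 1 × 18.998 = 18.998
  H: 8 × 1.008 = 8.064
  N: 2 × 14.007 = 28.014
  O: 2 × 15.999 = 31.998
Sum: 1×79.904 + 10×12.011 + 1×18.998 + 8×1.008 + 2×14.007 + 2×15.999 = 287.088 → 287.09 g/mol.

287.09 g/mol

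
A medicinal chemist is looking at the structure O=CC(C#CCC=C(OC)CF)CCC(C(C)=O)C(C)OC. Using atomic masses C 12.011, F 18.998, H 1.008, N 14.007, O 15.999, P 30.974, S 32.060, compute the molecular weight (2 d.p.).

312.38 g/mol

First, the molecular formula is C17H25FO4 (counting implicit H from valence).
  C: 17 × 12.011 = 204.187
  F: 1 × 18.998 = 18.998
  H: 25 × 1.008 = 25.200
  O: 4 × 15.999 = 63.996
Sum: 17×12.011 + 1×18.998 + 25×1.008 + 4×15.999 = 312.381 → 312.38 g/mol.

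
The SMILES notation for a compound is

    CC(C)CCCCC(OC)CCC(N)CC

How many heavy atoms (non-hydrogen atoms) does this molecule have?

Every atom symbol written in the SMILES (organic subset) is one heavy atom; implicit H are not written.
Heavy atoms by element → C:14, N:1, O:1.
Total: 16.

16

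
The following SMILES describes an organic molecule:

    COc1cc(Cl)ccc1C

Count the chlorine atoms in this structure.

Scan the SMILES for Cl atoms (remember two-letter symbols like Cl and Br are single atoms).
Chlorine count: 1.

1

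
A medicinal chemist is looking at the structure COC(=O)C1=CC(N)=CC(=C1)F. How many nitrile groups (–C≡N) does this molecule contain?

0

Scan the SMILES for the nitrile motif — none present.
Groups that are present: 1 ester, 1 primary amine.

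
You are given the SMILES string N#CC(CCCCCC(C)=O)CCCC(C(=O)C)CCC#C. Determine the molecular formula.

Walk through each heavy atom and fill implicit hydrogens from standard valence (C 4, N 3, O 2, S 2, halogen 1):
  atom 1: N, bond orders sum to 3 (valence 3) → 0 H
  atom 2: C, bond orders sum to 4 (valence 4) → 0 H
  atom 3: C, bond orders sum to 3 (valence 4) → 1 H
  atom 4: C, bond orders sum to 2 (valence 4) → 2 H
  atom 5: C, bond orders sum to 2 (valence 4) → 2 H
  atom 6: C, bond orders sum to 2 (valence 4) → 2 H
  atom 7: C, bond orders sum to 2 (valence 4) → 2 H
  atom 8: C, bond orders sum to 2 (valence 4) → 2 H
  atom 9: C, bond orders sum to 4 (valence 4) → 0 H
  atom 10: C, bond orders sum to 1 (valence 4) → 3 H
  atom 11: O, bond orders sum to 2 (valence 2) → 0 H
  atom 12: C, bond orders sum to 2 (valence 4) → 2 H
  atom 13: C, bond orders sum to 2 (valence 4) → 2 H
  atom 14: C, bond orders sum to 2 (valence 4) → 2 H
  atom 15: C, bond orders sum to 3 (valence 4) → 1 H
  atom 16: C, bond orders sum to 4 (valence 4) → 0 H
  atom 17: O, bond orders sum to 2 (valence 2) → 0 H
  atom 18: C, bond orders sum to 1 (valence 4) → 3 H
  atom 19: C, bond orders sum to 2 (valence 4) → 2 H
  atom 20: C, bond orders sum to 2 (valence 4) → 2 H
  atom 21: C, bond orders sum to 4 (valence 4) → 0 H
  atom 22: C, bond orders sum to 3 (valence 4) → 1 H
Totals → C:19, H:29, N:1, O:2.

C19H29NO2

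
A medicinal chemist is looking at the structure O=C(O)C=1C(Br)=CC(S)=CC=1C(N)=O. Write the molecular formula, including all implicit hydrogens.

C8H6BrNO3S

Walk through each heavy atom and fill implicit hydrogens from standard valence (C 4, N 3, O 2, S 2, halogen 1):
  atom 1: O, bond orders sum to 2 (valence 2) → 0 H
  atom 2: C, bond orders sum to 4 (valence 4) → 0 H
  atom 3: O, bond orders sum to 1 (valence 2) → 1 H
  atom 4: C, bond orders sum to 4 (valence 4) → 0 H
  atom 5: C, bond orders sum to 4 (valence 4) → 0 H
  atom 6: Br (halogen, monovalent) → 0 H
  atom 7: C, bond orders sum to 3 (valence 4) → 1 H
  atom 8: C, bond orders sum to 4 (valence 4) → 0 H
  atom 9: S, bond orders sum to 1 (valence 2) → 1 H
  atom 10: C, bond orders sum to 3 (valence 4) → 1 H
  atom 11: C, bond orders sum to 4 (valence 4) → 0 H
  atom 12: C, bond orders sum to 4 (valence 4) → 0 H
  atom 13: N, bond orders sum to 1 (valence 3) → 2 H
  atom 14: O, bond orders sum to 2 (valence 2) → 0 H
Totals → C:8, H:6, Br:1, N:1, O:3, S:1.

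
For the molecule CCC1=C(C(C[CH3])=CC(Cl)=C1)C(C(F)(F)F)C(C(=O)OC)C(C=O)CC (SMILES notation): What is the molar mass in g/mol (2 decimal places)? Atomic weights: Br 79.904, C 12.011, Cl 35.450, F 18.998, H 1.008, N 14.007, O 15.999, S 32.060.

392.84 g/mol

First, the molecular formula is C19H24ClF3O3 (counting implicit H from valence).
  C: 19 × 12.011 = 228.209
  Cl: 1 × 35.450 = 35.450
  F: 3 × 18.998 = 56.994
  H: 24 × 1.008 = 24.192
  O: 3 × 15.999 = 47.997
Sum: 19×12.011 + 1×35.450 + 3×18.998 + 24×1.008 + 3×15.999 = 392.842 → 392.84 g/mol.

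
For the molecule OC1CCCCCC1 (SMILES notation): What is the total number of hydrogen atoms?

Walk through each heavy atom and fill implicit hydrogens from standard valence (C 4, N 3, O 2, S 2, halogen 1):
  atom 1: O, bond orders sum to 1 (valence 2) → 1 H
  atom 2: C, bond orders sum to 3 (valence 4) → 1 H
  atom 3: C, bond orders sum to 2 (valence 4) → 2 H
  atom 4: C, bond orders sum to 2 (valence 4) → 2 H
  atom 5: C, bond orders sum to 2 (valence 4) → 2 H
  atom 6: C, bond orders sum to 2 (valence 4) → 2 H
  atom 7: C, bond orders sum to 2 (valence 4) → 2 H
  atom 8: C, bond orders sum to 2 (valence 4) → 2 H
Total hydrogens: 14.

14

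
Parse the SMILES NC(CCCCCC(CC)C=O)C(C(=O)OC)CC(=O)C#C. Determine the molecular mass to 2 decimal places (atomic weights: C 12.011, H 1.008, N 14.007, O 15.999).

First, the molecular formula is C17H27NO4 (counting implicit H from valence).
  C: 17 × 12.011 = 204.187
  H: 27 × 1.008 = 27.216
  N: 1 × 14.007 = 14.007
  O: 4 × 15.999 = 63.996
Sum: 17×12.011 + 27×1.008 + 1×14.007 + 4×15.999 = 309.406 → 309.41 g/mol.

309.41 g/mol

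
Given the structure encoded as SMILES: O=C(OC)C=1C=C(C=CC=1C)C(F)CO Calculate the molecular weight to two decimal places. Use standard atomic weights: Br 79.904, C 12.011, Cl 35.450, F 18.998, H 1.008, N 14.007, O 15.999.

First, the molecular formula is C11H13FO3 (counting implicit H from valence).
  C: 11 × 12.011 = 132.121
  F: 1 × 18.998 = 18.998
  H: 13 × 1.008 = 13.104
  O: 3 × 15.999 = 47.997
Sum: 11×12.011 + 1×18.998 + 13×1.008 + 3×15.999 = 212.220 → 212.22 g/mol.

212.22 g/mol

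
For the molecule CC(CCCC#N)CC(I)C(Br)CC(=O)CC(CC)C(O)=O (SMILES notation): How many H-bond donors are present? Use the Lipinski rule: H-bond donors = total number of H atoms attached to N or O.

Donors: find every N or O and count the H atoms it carries.
  atom 7 (N): bond orders sum to 3 → 0 H
  atom 15 (O): bond orders sum to 2 → 0 H
  atom 21 (O): bond orders sum to 1 → 1 H
  atom 22 (O): bond orders sum to 2 → 0 H
Lipinski HBD = 1.

1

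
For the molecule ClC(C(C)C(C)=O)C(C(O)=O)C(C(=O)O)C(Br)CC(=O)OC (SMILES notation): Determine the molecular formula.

Walk through each heavy atom and fill implicit hydrogens from standard valence (C 4, N 3, O 2, S 2, halogen 1):
  atom 1: Cl (halogen, monovalent) → 0 H
  atom 2: C, bond orders sum to 3 (valence 4) → 1 H
  atom 3: C, bond orders sum to 3 (valence 4) → 1 H
  atom 4: C, bond orders sum to 1 (valence 4) → 3 H
  atom 5: C, bond orders sum to 4 (valence 4) → 0 H
  atom 6: C, bond orders sum to 1 (valence 4) → 3 H
  atom 7: O, bond orders sum to 2 (valence 2) → 0 H
  atom 8: C, bond orders sum to 3 (valence 4) → 1 H
  atom 9: C, bond orders sum to 4 (valence 4) → 0 H
  atom 10: O, bond orders sum to 1 (valence 2) → 1 H
  atom 11: O, bond orders sum to 2 (valence 2) → 0 H
  atom 12: C, bond orders sum to 3 (valence 4) → 1 H
  atom 13: C, bond orders sum to 4 (valence 4) → 0 H
  atom 14: O, bond orders sum to 2 (valence 2) → 0 H
  atom 15: O, bond orders sum to 1 (valence 2) → 1 H
  atom 16: C, bond orders sum to 3 (valence 4) → 1 H
  atom 17: Br (halogen, monovalent) → 0 H
  atom 18: C, bond orders sum to 2 (valence 4) → 2 H
  atom 19: C, bond orders sum to 4 (valence 4) → 0 H
  atom 20: O, bond orders sum to 2 (valence 2) → 0 H
  atom 21: O, bond orders sum to 2 (valence 2) → 0 H
  atom 22: C, bond orders sum to 1 (valence 4) → 3 H
Totals → C:13, H:18, Br:1, Cl:1, O:7.

C13H18BrClO7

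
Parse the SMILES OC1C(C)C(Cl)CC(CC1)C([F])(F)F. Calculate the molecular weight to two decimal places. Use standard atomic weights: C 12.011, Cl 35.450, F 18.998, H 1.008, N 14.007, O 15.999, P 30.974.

230.65 g/mol

First, the molecular formula is C9H14ClF3O (counting implicit H from valence).
  C: 9 × 12.011 = 108.099
  Cl: 1 × 35.450 = 35.450
  F: 3 × 18.998 = 56.994
  H: 14 × 1.008 = 14.112
  O: 1 × 15.999 = 15.999
Sum: 9×12.011 + 1×35.450 + 3×18.998 + 14×1.008 + 1×15.999 = 230.654 → 230.65 g/mol.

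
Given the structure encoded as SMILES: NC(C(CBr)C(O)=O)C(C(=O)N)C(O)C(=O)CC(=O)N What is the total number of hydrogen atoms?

16

Walk through each heavy atom and fill implicit hydrogens from standard valence (C 4, N 3, O 2, S 2, halogen 1):
  atom 1: N, bond orders sum to 1 (valence 3) → 2 H
  atom 2: C, bond orders sum to 3 (valence 4) → 1 H
  atom 3: C, bond orders sum to 3 (valence 4) → 1 H
  atom 4: C, bond orders sum to 2 (valence 4) → 2 H
  atom 5: Br (halogen, monovalent) → 0 H
  atom 6: C, bond orders sum to 4 (valence 4) → 0 H
  atom 7: O, bond orders sum to 1 (valence 2) → 1 H
  atom 8: O, bond orders sum to 2 (valence 2) → 0 H
  atom 9: C, bond orders sum to 3 (valence 4) → 1 H
  atom 10: C, bond orders sum to 4 (valence 4) → 0 H
  atom 11: O, bond orders sum to 2 (valence 2) → 0 H
  atom 12: N, bond orders sum to 1 (valence 3) → 2 H
  atom 13: C, bond orders sum to 3 (valence 4) → 1 H
  atom 14: O, bond orders sum to 1 (valence 2) → 1 H
  atom 15: C, bond orders sum to 4 (valence 4) → 0 H
  atom 16: O, bond orders sum to 2 (valence 2) → 0 H
  atom 17: C, bond orders sum to 2 (valence 4) → 2 H
  atom 18: C, bond orders sum to 4 (valence 4) → 0 H
  atom 19: O, bond orders sum to 2 (valence 2) → 0 H
  atom 20: N, bond orders sum to 1 (valence 3) → 2 H
Total hydrogens: 16.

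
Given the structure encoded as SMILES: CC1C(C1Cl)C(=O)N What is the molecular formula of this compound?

Walk through each heavy atom and fill implicit hydrogens from standard valence (C 4, N 3, O 2, S 2, halogen 1):
  atom 1: C, bond orders sum to 1 (valence 4) → 3 H
  atom 2: C, bond orders sum to 3 (valence 4) → 1 H
  atom 3: C, bond orders sum to 3 (valence 4) → 1 H
  atom 4: C, bond orders sum to 3 (valence 4) → 1 H
  atom 5: Cl (halogen, monovalent) → 0 H
  atom 6: C, bond orders sum to 4 (valence 4) → 0 H
  atom 7: O, bond orders sum to 2 (valence 2) → 0 H
  atom 8: N, bond orders sum to 1 (valence 3) → 2 H
Totals → C:5, H:8, Cl:1, N:1, O:1.

C5H8ClNO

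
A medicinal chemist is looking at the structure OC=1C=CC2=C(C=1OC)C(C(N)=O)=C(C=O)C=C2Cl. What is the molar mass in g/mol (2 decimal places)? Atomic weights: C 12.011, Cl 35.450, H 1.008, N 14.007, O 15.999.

First, the molecular formula is C13H10ClNO4 (counting implicit H from valence).
  C: 13 × 12.011 = 156.143
  Cl: 1 × 35.450 = 35.450
  H: 10 × 1.008 = 10.080
  N: 1 × 14.007 = 14.007
  O: 4 × 15.999 = 63.996
Sum: 13×12.011 + 1×35.450 + 10×1.008 + 1×14.007 + 4×15.999 = 279.676 → 279.68 g/mol.

279.68 g/mol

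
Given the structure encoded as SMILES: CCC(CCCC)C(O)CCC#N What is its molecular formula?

C11H21NO

Walk through each heavy atom and fill implicit hydrogens from standard valence (C 4, N 3, O 2, S 2, halogen 1):
  atom 1: C, bond orders sum to 1 (valence 4) → 3 H
  atom 2: C, bond orders sum to 2 (valence 4) → 2 H
  atom 3: C, bond orders sum to 3 (valence 4) → 1 H
  atom 4: C, bond orders sum to 2 (valence 4) → 2 H
  atom 5: C, bond orders sum to 2 (valence 4) → 2 H
  atom 6: C, bond orders sum to 2 (valence 4) → 2 H
  atom 7: C, bond orders sum to 1 (valence 4) → 3 H
  atom 8: C, bond orders sum to 3 (valence 4) → 1 H
  atom 9: O, bond orders sum to 1 (valence 2) → 1 H
  atom 10: C, bond orders sum to 2 (valence 4) → 2 H
  atom 11: C, bond orders sum to 2 (valence 4) → 2 H
  atom 12: C, bond orders sum to 4 (valence 4) → 0 H
  atom 13: N, bond orders sum to 3 (valence 3) → 0 H
Totals → C:11, H:21, N:1, O:1.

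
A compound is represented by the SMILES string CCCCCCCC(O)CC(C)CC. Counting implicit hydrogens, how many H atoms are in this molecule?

28

Walk through each heavy atom and fill implicit hydrogens from standard valence (C 4, N 3, O 2, S 2, halogen 1):
  atom 1: C, bond orders sum to 1 (valence 4) → 3 H
  atom 2: C, bond orders sum to 2 (valence 4) → 2 H
  atom 3: C, bond orders sum to 2 (valence 4) → 2 H
  atom 4: C, bond orders sum to 2 (valence 4) → 2 H
  atom 5: C, bond orders sum to 2 (valence 4) → 2 H
  atom 6: C, bond orders sum to 2 (valence 4) → 2 H
  atom 7: C, bond orders sum to 2 (valence 4) → 2 H
  atom 8: C, bond orders sum to 3 (valence 4) → 1 H
  atom 9: O, bond orders sum to 1 (valence 2) → 1 H
  atom 10: C, bond orders sum to 2 (valence 4) → 2 H
  atom 11: C, bond orders sum to 3 (valence 4) → 1 H
  atom 12: C, bond orders sum to 1 (valence 4) → 3 H
  atom 13: C, bond orders sum to 2 (valence 4) → 2 H
  atom 14: C, bond orders sum to 1 (valence 4) → 3 H
Total hydrogens: 28.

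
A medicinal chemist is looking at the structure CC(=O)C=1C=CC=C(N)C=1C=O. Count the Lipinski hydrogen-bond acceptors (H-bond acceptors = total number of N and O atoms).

N atoms: 1; O atoms: 2.
Lipinski HBA = 1 + 2 = 3.

3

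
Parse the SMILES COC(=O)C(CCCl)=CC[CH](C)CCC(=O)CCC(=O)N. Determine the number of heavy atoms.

21

Every atom symbol written in the SMILES (organic subset) is one heavy atom; implicit H are not written.
Heavy atoms by element → C:15, Cl:1, N:1, O:4.
Total: 21.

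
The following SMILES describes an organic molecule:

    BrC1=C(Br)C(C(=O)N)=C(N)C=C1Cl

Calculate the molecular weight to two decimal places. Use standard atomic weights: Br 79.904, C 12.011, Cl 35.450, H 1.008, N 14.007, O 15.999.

First, the molecular formula is C7H5Br2ClN2O (counting implicit H from valence).
  Br: 2 × 79.904 = 159.808
  C: 7 × 12.011 = 84.077
  Cl: 1 × 35.450 = 35.450
  H: 5 × 1.008 = 5.040
  N: 2 × 14.007 = 28.014
  O: 1 × 15.999 = 15.999
Sum: 2×79.904 + 7×12.011 + 1×35.450 + 5×1.008 + 2×14.007 + 1×15.999 = 328.388 → 328.39 g/mol.

328.39 g/mol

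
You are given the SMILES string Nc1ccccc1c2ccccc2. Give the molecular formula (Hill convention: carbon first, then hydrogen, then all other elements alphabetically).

Walk through each heavy atom and fill implicit hydrogens from standard valence (C 4, N 3, O 2, S 2, halogen 1); for lowercase aromatic atoms, an aromatic c carries 1 H when it has two neighbours and 0 H with three, and aromatic n carries 0 H:
  atom 1: N, bond orders sum to 1 (valence 3) → 2 H
  atom 2: aromatic c, 3 neighbours → 0 H
  atom 3: aromatic c, 2 neighbours → 1 H
  atom 4: aromatic c, 2 neighbours → 1 H
  atom 5: aromatic c, 2 neighbours → 1 H
  atom 6: aromatic c, 2 neighbours → 1 H
  atom 7: aromatic c, 3 neighbours → 0 H
  atom 8: aromatic c, 3 neighbours → 0 H
  atom 9: aromatic c, 2 neighbours → 1 H
  atom 10: aromatic c, 2 neighbours → 1 H
  atom 11: aromatic c, 2 neighbours → 1 H
  atom 12: aromatic c, 2 neighbours → 1 H
  atom 13: aromatic c, 2 neighbours → 1 H
Totals → C:12, H:11, N:1.
In Hill order: C12H11N.

C12H11N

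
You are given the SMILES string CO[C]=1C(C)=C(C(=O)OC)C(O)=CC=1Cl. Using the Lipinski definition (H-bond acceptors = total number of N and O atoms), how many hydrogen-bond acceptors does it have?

4

N atoms: 0; O atoms: 4.
Lipinski HBA = 0 + 4 = 4.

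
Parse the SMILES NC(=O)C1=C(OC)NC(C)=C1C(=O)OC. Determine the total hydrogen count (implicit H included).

Walk through each heavy atom and fill implicit hydrogens from standard valence (C 4, N 3, O 2, S 2, halogen 1):
  atom 1: N, bond orders sum to 1 (valence 3) → 2 H
  atom 2: C, bond orders sum to 4 (valence 4) → 0 H
  atom 3: O, bond orders sum to 2 (valence 2) → 0 H
  atom 4: C, bond orders sum to 4 (valence 4) → 0 H
  atom 5: C, bond orders sum to 4 (valence 4) → 0 H
  atom 6: O, bond orders sum to 2 (valence 2) → 0 H
  atom 7: C, bond orders sum to 1 (valence 4) → 3 H
  atom 8: N, bond orders sum to 2 (valence 3) → 1 H
  atom 9: C, bond orders sum to 4 (valence 4) → 0 H
  atom 10: C, bond orders sum to 1 (valence 4) → 3 H
  atom 11: C, bond orders sum to 4 (valence 4) → 0 H
  atom 12: C, bond orders sum to 4 (valence 4) → 0 H
  atom 13: O, bond orders sum to 2 (valence 2) → 0 H
  atom 14: O, bond orders sum to 2 (valence 2) → 0 H
  atom 15: C, bond orders sum to 1 (valence 4) → 3 H
Total hydrogens: 12.

12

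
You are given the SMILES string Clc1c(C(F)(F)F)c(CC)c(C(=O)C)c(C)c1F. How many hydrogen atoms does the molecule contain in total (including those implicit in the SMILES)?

Walk through each heavy atom and fill implicit hydrogens from standard valence (C 4, N 3, O 2, S 2, halogen 1); for lowercase aromatic atoms, an aromatic c carries 1 H when it has two neighbours and 0 H with three, and aromatic n carries 0 H:
  atom 1: Cl (halogen, monovalent) → 0 H
  atom 2: aromatic c, 3 neighbours → 0 H
  atom 3: aromatic c, 3 neighbours → 0 H
  atom 4: C, bond orders sum to 4 (valence 4) → 0 H
  atom 5: F (halogen, monovalent) → 0 H
  atom 6: F (halogen, monovalent) → 0 H
  atom 7: F (halogen, monovalent) → 0 H
  atom 8: aromatic c, 3 neighbours → 0 H
  atom 9: C, bond orders sum to 2 (valence 4) → 2 H
  atom 10: C, bond orders sum to 1 (valence 4) → 3 H
  atom 11: aromatic c, 3 neighbours → 0 H
  atom 12: C, bond orders sum to 4 (valence 4) → 0 H
  atom 13: O, bond orders sum to 2 (valence 2) → 0 H
  atom 14: C, bond orders sum to 1 (valence 4) → 3 H
  atom 15: aromatic c, 3 neighbours → 0 H
  atom 16: C, bond orders sum to 1 (valence 4) → 3 H
  atom 17: aromatic c, 3 neighbours → 0 H
  atom 18: F (halogen, monovalent) → 0 H
Total hydrogens: 11.

11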